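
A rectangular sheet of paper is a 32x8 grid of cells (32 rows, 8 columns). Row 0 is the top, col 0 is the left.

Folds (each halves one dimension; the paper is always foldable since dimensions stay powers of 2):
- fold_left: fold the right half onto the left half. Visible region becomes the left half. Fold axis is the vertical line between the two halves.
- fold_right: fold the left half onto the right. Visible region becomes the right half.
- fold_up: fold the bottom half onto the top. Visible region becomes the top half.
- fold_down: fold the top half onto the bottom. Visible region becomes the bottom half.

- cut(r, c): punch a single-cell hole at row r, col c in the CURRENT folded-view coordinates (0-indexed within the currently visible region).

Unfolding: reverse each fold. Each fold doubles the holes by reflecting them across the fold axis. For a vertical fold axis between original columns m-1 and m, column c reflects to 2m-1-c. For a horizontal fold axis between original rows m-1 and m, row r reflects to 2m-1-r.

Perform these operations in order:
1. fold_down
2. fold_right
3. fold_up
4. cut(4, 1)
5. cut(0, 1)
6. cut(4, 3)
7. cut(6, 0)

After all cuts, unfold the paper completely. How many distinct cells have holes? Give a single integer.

Op 1 fold_down: fold axis h@16; visible region now rows[16,32) x cols[0,8) = 16x8
Op 2 fold_right: fold axis v@4; visible region now rows[16,32) x cols[4,8) = 16x4
Op 3 fold_up: fold axis h@24; visible region now rows[16,24) x cols[4,8) = 8x4
Op 4 cut(4, 1): punch at orig (20,5); cuts so far [(20, 5)]; region rows[16,24) x cols[4,8) = 8x4
Op 5 cut(0, 1): punch at orig (16,5); cuts so far [(16, 5), (20, 5)]; region rows[16,24) x cols[4,8) = 8x4
Op 6 cut(4, 3): punch at orig (20,7); cuts so far [(16, 5), (20, 5), (20, 7)]; region rows[16,24) x cols[4,8) = 8x4
Op 7 cut(6, 0): punch at orig (22,4); cuts so far [(16, 5), (20, 5), (20, 7), (22, 4)]; region rows[16,24) x cols[4,8) = 8x4
Unfold 1 (reflect across h@24): 8 holes -> [(16, 5), (20, 5), (20, 7), (22, 4), (25, 4), (27, 5), (27, 7), (31, 5)]
Unfold 2 (reflect across v@4): 16 holes -> [(16, 2), (16, 5), (20, 0), (20, 2), (20, 5), (20, 7), (22, 3), (22, 4), (25, 3), (25, 4), (27, 0), (27, 2), (27, 5), (27, 7), (31, 2), (31, 5)]
Unfold 3 (reflect across h@16): 32 holes -> [(0, 2), (0, 5), (4, 0), (4, 2), (4, 5), (4, 7), (6, 3), (6, 4), (9, 3), (9, 4), (11, 0), (11, 2), (11, 5), (11, 7), (15, 2), (15, 5), (16, 2), (16, 5), (20, 0), (20, 2), (20, 5), (20, 7), (22, 3), (22, 4), (25, 3), (25, 4), (27, 0), (27, 2), (27, 5), (27, 7), (31, 2), (31, 5)]

Answer: 32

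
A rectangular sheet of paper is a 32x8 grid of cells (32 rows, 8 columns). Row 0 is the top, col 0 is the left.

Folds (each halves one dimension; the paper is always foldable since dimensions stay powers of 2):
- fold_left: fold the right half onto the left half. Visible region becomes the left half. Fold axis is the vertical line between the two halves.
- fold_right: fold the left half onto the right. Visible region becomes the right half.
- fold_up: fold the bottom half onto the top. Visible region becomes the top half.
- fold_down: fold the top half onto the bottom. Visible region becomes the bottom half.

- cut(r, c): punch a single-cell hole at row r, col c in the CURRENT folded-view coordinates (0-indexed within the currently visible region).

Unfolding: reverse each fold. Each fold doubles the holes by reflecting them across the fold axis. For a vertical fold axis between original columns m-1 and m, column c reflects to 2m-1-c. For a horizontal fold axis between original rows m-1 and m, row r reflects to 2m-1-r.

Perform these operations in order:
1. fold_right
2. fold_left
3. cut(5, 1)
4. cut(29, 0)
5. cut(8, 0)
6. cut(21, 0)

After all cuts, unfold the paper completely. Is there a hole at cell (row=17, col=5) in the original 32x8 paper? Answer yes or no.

Answer: no

Derivation:
Op 1 fold_right: fold axis v@4; visible region now rows[0,32) x cols[4,8) = 32x4
Op 2 fold_left: fold axis v@6; visible region now rows[0,32) x cols[4,6) = 32x2
Op 3 cut(5, 1): punch at orig (5,5); cuts so far [(5, 5)]; region rows[0,32) x cols[4,6) = 32x2
Op 4 cut(29, 0): punch at orig (29,4); cuts so far [(5, 5), (29, 4)]; region rows[0,32) x cols[4,6) = 32x2
Op 5 cut(8, 0): punch at orig (8,4); cuts so far [(5, 5), (8, 4), (29, 4)]; region rows[0,32) x cols[4,6) = 32x2
Op 6 cut(21, 0): punch at orig (21,4); cuts so far [(5, 5), (8, 4), (21, 4), (29, 4)]; region rows[0,32) x cols[4,6) = 32x2
Unfold 1 (reflect across v@6): 8 holes -> [(5, 5), (5, 6), (8, 4), (8, 7), (21, 4), (21, 7), (29, 4), (29, 7)]
Unfold 2 (reflect across v@4): 16 holes -> [(5, 1), (5, 2), (5, 5), (5, 6), (8, 0), (8, 3), (8, 4), (8, 7), (21, 0), (21, 3), (21, 4), (21, 7), (29, 0), (29, 3), (29, 4), (29, 7)]
Holes: [(5, 1), (5, 2), (5, 5), (5, 6), (8, 0), (8, 3), (8, 4), (8, 7), (21, 0), (21, 3), (21, 4), (21, 7), (29, 0), (29, 3), (29, 4), (29, 7)]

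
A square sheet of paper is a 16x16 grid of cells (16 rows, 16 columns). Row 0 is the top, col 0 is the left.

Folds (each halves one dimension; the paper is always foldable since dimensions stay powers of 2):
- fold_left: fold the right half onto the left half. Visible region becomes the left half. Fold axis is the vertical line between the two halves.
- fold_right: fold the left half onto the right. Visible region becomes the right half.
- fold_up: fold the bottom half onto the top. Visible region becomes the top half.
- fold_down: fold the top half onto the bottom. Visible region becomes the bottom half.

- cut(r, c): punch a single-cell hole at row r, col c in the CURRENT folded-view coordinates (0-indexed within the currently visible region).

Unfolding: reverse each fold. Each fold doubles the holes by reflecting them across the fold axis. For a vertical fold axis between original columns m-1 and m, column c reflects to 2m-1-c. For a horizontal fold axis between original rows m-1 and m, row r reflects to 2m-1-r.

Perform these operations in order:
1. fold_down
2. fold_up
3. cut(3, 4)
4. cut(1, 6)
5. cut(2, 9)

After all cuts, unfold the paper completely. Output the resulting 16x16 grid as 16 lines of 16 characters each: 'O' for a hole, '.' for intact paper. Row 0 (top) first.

Op 1 fold_down: fold axis h@8; visible region now rows[8,16) x cols[0,16) = 8x16
Op 2 fold_up: fold axis h@12; visible region now rows[8,12) x cols[0,16) = 4x16
Op 3 cut(3, 4): punch at orig (11,4); cuts so far [(11, 4)]; region rows[8,12) x cols[0,16) = 4x16
Op 4 cut(1, 6): punch at orig (9,6); cuts so far [(9, 6), (11, 4)]; region rows[8,12) x cols[0,16) = 4x16
Op 5 cut(2, 9): punch at orig (10,9); cuts so far [(9, 6), (10, 9), (11, 4)]; region rows[8,12) x cols[0,16) = 4x16
Unfold 1 (reflect across h@12): 6 holes -> [(9, 6), (10, 9), (11, 4), (12, 4), (13, 9), (14, 6)]
Unfold 2 (reflect across h@8): 12 holes -> [(1, 6), (2, 9), (3, 4), (4, 4), (5, 9), (6, 6), (9, 6), (10, 9), (11, 4), (12, 4), (13, 9), (14, 6)]

Answer: ................
......O.........
.........O......
....O...........
....O...........
.........O......
......O.........
................
................
......O.........
.........O......
....O...........
....O...........
.........O......
......O.........
................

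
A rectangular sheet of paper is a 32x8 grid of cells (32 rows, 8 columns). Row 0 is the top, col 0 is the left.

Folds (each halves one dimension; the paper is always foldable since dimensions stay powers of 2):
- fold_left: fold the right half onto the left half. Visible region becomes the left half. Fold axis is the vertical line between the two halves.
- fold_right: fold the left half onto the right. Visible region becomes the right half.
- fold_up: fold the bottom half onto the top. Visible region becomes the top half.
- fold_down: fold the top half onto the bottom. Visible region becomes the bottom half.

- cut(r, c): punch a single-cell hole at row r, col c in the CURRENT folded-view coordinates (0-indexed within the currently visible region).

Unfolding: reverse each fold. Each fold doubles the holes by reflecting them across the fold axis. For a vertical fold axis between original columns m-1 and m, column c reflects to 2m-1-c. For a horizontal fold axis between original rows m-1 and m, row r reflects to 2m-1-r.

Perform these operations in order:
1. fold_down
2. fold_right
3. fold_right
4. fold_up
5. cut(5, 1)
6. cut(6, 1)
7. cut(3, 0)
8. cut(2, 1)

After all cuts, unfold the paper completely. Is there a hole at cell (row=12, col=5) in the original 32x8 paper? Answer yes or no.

Answer: yes

Derivation:
Op 1 fold_down: fold axis h@16; visible region now rows[16,32) x cols[0,8) = 16x8
Op 2 fold_right: fold axis v@4; visible region now rows[16,32) x cols[4,8) = 16x4
Op 3 fold_right: fold axis v@6; visible region now rows[16,32) x cols[6,8) = 16x2
Op 4 fold_up: fold axis h@24; visible region now rows[16,24) x cols[6,8) = 8x2
Op 5 cut(5, 1): punch at orig (21,7); cuts so far [(21, 7)]; region rows[16,24) x cols[6,8) = 8x2
Op 6 cut(6, 1): punch at orig (22,7); cuts so far [(21, 7), (22, 7)]; region rows[16,24) x cols[6,8) = 8x2
Op 7 cut(3, 0): punch at orig (19,6); cuts so far [(19, 6), (21, 7), (22, 7)]; region rows[16,24) x cols[6,8) = 8x2
Op 8 cut(2, 1): punch at orig (18,7); cuts so far [(18, 7), (19, 6), (21, 7), (22, 7)]; region rows[16,24) x cols[6,8) = 8x2
Unfold 1 (reflect across h@24): 8 holes -> [(18, 7), (19, 6), (21, 7), (22, 7), (25, 7), (26, 7), (28, 6), (29, 7)]
Unfold 2 (reflect across v@6): 16 holes -> [(18, 4), (18, 7), (19, 5), (19, 6), (21, 4), (21, 7), (22, 4), (22, 7), (25, 4), (25, 7), (26, 4), (26, 7), (28, 5), (28, 6), (29, 4), (29, 7)]
Unfold 3 (reflect across v@4): 32 holes -> [(18, 0), (18, 3), (18, 4), (18, 7), (19, 1), (19, 2), (19, 5), (19, 6), (21, 0), (21, 3), (21, 4), (21, 7), (22, 0), (22, 3), (22, 4), (22, 7), (25, 0), (25, 3), (25, 4), (25, 7), (26, 0), (26, 3), (26, 4), (26, 7), (28, 1), (28, 2), (28, 5), (28, 6), (29, 0), (29, 3), (29, 4), (29, 7)]
Unfold 4 (reflect across h@16): 64 holes -> [(2, 0), (2, 3), (2, 4), (2, 7), (3, 1), (3, 2), (3, 5), (3, 6), (5, 0), (5, 3), (5, 4), (5, 7), (6, 0), (6, 3), (6, 4), (6, 7), (9, 0), (9, 3), (9, 4), (9, 7), (10, 0), (10, 3), (10, 4), (10, 7), (12, 1), (12, 2), (12, 5), (12, 6), (13, 0), (13, 3), (13, 4), (13, 7), (18, 0), (18, 3), (18, 4), (18, 7), (19, 1), (19, 2), (19, 5), (19, 6), (21, 0), (21, 3), (21, 4), (21, 7), (22, 0), (22, 3), (22, 4), (22, 7), (25, 0), (25, 3), (25, 4), (25, 7), (26, 0), (26, 3), (26, 4), (26, 7), (28, 1), (28, 2), (28, 5), (28, 6), (29, 0), (29, 3), (29, 4), (29, 7)]
Holes: [(2, 0), (2, 3), (2, 4), (2, 7), (3, 1), (3, 2), (3, 5), (3, 6), (5, 0), (5, 3), (5, 4), (5, 7), (6, 0), (6, 3), (6, 4), (6, 7), (9, 0), (9, 3), (9, 4), (9, 7), (10, 0), (10, 3), (10, 4), (10, 7), (12, 1), (12, 2), (12, 5), (12, 6), (13, 0), (13, 3), (13, 4), (13, 7), (18, 0), (18, 3), (18, 4), (18, 7), (19, 1), (19, 2), (19, 5), (19, 6), (21, 0), (21, 3), (21, 4), (21, 7), (22, 0), (22, 3), (22, 4), (22, 7), (25, 0), (25, 3), (25, 4), (25, 7), (26, 0), (26, 3), (26, 4), (26, 7), (28, 1), (28, 2), (28, 5), (28, 6), (29, 0), (29, 3), (29, 4), (29, 7)]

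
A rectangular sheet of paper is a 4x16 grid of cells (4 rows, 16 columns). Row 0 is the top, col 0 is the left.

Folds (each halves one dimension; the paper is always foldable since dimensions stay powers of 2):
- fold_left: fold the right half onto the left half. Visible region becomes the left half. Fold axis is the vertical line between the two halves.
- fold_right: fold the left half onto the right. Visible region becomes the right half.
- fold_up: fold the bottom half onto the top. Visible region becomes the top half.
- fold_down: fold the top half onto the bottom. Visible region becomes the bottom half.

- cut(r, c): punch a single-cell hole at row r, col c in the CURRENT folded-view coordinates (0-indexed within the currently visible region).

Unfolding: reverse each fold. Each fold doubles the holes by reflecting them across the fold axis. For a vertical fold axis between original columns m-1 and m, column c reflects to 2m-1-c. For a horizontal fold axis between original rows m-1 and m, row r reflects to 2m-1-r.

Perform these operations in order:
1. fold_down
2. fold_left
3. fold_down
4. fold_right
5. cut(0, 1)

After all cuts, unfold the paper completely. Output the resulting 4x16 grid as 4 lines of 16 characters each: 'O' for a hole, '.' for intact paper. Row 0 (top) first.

Answer: ..O..O....O..O..
..O..O....O..O..
..O..O....O..O..
..O..O....O..O..

Derivation:
Op 1 fold_down: fold axis h@2; visible region now rows[2,4) x cols[0,16) = 2x16
Op 2 fold_left: fold axis v@8; visible region now rows[2,4) x cols[0,8) = 2x8
Op 3 fold_down: fold axis h@3; visible region now rows[3,4) x cols[0,8) = 1x8
Op 4 fold_right: fold axis v@4; visible region now rows[3,4) x cols[4,8) = 1x4
Op 5 cut(0, 1): punch at orig (3,5); cuts so far [(3, 5)]; region rows[3,4) x cols[4,8) = 1x4
Unfold 1 (reflect across v@4): 2 holes -> [(3, 2), (3, 5)]
Unfold 2 (reflect across h@3): 4 holes -> [(2, 2), (2, 5), (3, 2), (3, 5)]
Unfold 3 (reflect across v@8): 8 holes -> [(2, 2), (2, 5), (2, 10), (2, 13), (3, 2), (3, 5), (3, 10), (3, 13)]
Unfold 4 (reflect across h@2): 16 holes -> [(0, 2), (0, 5), (0, 10), (0, 13), (1, 2), (1, 5), (1, 10), (1, 13), (2, 2), (2, 5), (2, 10), (2, 13), (3, 2), (3, 5), (3, 10), (3, 13)]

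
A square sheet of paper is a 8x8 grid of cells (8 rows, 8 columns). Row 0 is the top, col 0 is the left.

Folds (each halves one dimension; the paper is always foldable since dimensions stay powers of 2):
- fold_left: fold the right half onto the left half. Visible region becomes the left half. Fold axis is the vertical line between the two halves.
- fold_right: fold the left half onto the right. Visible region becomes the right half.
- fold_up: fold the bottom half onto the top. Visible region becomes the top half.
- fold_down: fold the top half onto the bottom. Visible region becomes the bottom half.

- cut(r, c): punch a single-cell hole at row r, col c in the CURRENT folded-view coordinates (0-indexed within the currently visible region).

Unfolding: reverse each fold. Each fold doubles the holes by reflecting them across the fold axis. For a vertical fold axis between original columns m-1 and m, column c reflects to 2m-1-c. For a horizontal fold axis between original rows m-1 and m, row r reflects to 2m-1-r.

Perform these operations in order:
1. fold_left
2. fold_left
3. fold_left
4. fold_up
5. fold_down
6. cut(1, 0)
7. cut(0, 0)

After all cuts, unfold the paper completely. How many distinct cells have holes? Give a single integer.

Answer: 64

Derivation:
Op 1 fold_left: fold axis v@4; visible region now rows[0,8) x cols[0,4) = 8x4
Op 2 fold_left: fold axis v@2; visible region now rows[0,8) x cols[0,2) = 8x2
Op 3 fold_left: fold axis v@1; visible region now rows[0,8) x cols[0,1) = 8x1
Op 4 fold_up: fold axis h@4; visible region now rows[0,4) x cols[0,1) = 4x1
Op 5 fold_down: fold axis h@2; visible region now rows[2,4) x cols[0,1) = 2x1
Op 6 cut(1, 0): punch at orig (3,0); cuts so far [(3, 0)]; region rows[2,4) x cols[0,1) = 2x1
Op 7 cut(0, 0): punch at orig (2,0); cuts so far [(2, 0), (3, 0)]; region rows[2,4) x cols[0,1) = 2x1
Unfold 1 (reflect across h@2): 4 holes -> [(0, 0), (1, 0), (2, 0), (3, 0)]
Unfold 2 (reflect across h@4): 8 holes -> [(0, 0), (1, 0), (2, 0), (3, 0), (4, 0), (5, 0), (6, 0), (7, 0)]
Unfold 3 (reflect across v@1): 16 holes -> [(0, 0), (0, 1), (1, 0), (1, 1), (2, 0), (2, 1), (3, 0), (3, 1), (4, 0), (4, 1), (5, 0), (5, 1), (6, 0), (6, 1), (7, 0), (7, 1)]
Unfold 4 (reflect across v@2): 32 holes -> [(0, 0), (0, 1), (0, 2), (0, 3), (1, 0), (1, 1), (1, 2), (1, 3), (2, 0), (2, 1), (2, 2), (2, 3), (3, 0), (3, 1), (3, 2), (3, 3), (4, 0), (4, 1), (4, 2), (4, 3), (5, 0), (5, 1), (5, 2), (5, 3), (6, 0), (6, 1), (6, 2), (6, 3), (7, 0), (7, 1), (7, 2), (7, 3)]
Unfold 5 (reflect across v@4): 64 holes -> [(0, 0), (0, 1), (0, 2), (0, 3), (0, 4), (0, 5), (0, 6), (0, 7), (1, 0), (1, 1), (1, 2), (1, 3), (1, 4), (1, 5), (1, 6), (1, 7), (2, 0), (2, 1), (2, 2), (2, 3), (2, 4), (2, 5), (2, 6), (2, 7), (3, 0), (3, 1), (3, 2), (3, 3), (3, 4), (3, 5), (3, 6), (3, 7), (4, 0), (4, 1), (4, 2), (4, 3), (4, 4), (4, 5), (4, 6), (4, 7), (5, 0), (5, 1), (5, 2), (5, 3), (5, 4), (5, 5), (5, 6), (5, 7), (6, 0), (6, 1), (6, 2), (6, 3), (6, 4), (6, 5), (6, 6), (6, 7), (7, 0), (7, 1), (7, 2), (7, 3), (7, 4), (7, 5), (7, 6), (7, 7)]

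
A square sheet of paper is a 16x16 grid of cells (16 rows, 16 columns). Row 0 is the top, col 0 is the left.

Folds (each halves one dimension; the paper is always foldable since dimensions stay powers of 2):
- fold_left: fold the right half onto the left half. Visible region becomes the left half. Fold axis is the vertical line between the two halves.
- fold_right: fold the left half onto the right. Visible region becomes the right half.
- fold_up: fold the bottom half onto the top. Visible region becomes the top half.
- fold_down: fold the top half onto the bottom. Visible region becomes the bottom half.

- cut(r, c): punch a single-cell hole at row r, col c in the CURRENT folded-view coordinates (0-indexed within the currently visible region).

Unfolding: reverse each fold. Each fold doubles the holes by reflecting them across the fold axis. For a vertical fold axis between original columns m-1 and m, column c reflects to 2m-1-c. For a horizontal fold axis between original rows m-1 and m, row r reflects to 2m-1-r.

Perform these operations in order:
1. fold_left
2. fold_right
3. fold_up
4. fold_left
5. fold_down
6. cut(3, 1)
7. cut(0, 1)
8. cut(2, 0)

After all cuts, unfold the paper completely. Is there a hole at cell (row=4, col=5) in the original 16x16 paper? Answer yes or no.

Op 1 fold_left: fold axis v@8; visible region now rows[0,16) x cols[0,8) = 16x8
Op 2 fold_right: fold axis v@4; visible region now rows[0,16) x cols[4,8) = 16x4
Op 3 fold_up: fold axis h@8; visible region now rows[0,8) x cols[4,8) = 8x4
Op 4 fold_left: fold axis v@6; visible region now rows[0,8) x cols[4,6) = 8x2
Op 5 fold_down: fold axis h@4; visible region now rows[4,8) x cols[4,6) = 4x2
Op 6 cut(3, 1): punch at orig (7,5); cuts so far [(7, 5)]; region rows[4,8) x cols[4,6) = 4x2
Op 7 cut(0, 1): punch at orig (4,5); cuts so far [(4, 5), (7, 5)]; region rows[4,8) x cols[4,6) = 4x2
Op 8 cut(2, 0): punch at orig (6,4); cuts so far [(4, 5), (6, 4), (7, 5)]; region rows[4,8) x cols[4,6) = 4x2
Unfold 1 (reflect across h@4): 6 holes -> [(0, 5), (1, 4), (3, 5), (4, 5), (6, 4), (7, 5)]
Unfold 2 (reflect across v@6): 12 holes -> [(0, 5), (0, 6), (1, 4), (1, 7), (3, 5), (3, 6), (4, 5), (4, 6), (6, 4), (6, 7), (7, 5), (7, 6)]
Unfold 3 (reflect across h@8): 24 holes -> [(0, 5), (0, 6), (1, 4), (1, 7), (3, 5), (3, 6), (4, 5), (4, 6), (6, 4), (6, 7), (7, 5), (7, 6), (8, 5), (8, 6), (9, 4), (9, 7), (11, 5), (11, 6), (12, 5), (12, 6), (14, 4), (14, 7), (15, 5), (15, 6)]
Unfold 4 (reflect across v@4): 48 holes -> [(0, 1), (0, 2), (0, 5), (0, 6), (1, 0), (1, 3), (1, 4), (1, 7), (3, 1), (3, 2), (3, 5), (3, 6), (4, 1), (4, 2), (4, 5), (4, 6), (6, 0), (6, 3), (6, 4), (6, 7), (7, 1), (7, 2), (7, 5), (7, 6), (8, 1), (8, 2), (8, 5), (8, 6), (9, 0), (9, 3), (9, 4), (9, 7), (11, 1), (11, 2), (11, 5), (11, 6), (12, 1), (12, 2), (12, 5), (12, 6), (14, 0), (14, 3), (14, 4), (14, 7), (15, 1), (15, 2), (15, 5), (15, 6)]
Unfold 5 (reflect across v@8): 96 holes -> [(0, 1), (0, 2), (0, 5), (0, 6), (0, 9), (0, 10), (0, 13), (0, 14), (1, 0), (1, 3), (1, 4), (1, 7), (1, 8), (1, 11), (1, 12), (1, 15), (3, 1), (3, 2), (3, 5), (3, 6), (3, 9), (3, 10), (3, 13), (3, 14), (4, 1), (4, 2), (4, 5), (4, 6), (4, 9), (4, 10), (4, 13), (4, 14), (6, 0), (6, 3), (6, 4), (6, 7), (6, 8), (6, 11), (6, 12), (6, 15), (7, 1), (7, 2), (7, 5), (7, 6), (7, 9), (7, 10), (7, 13), (7, 14), (8, 1), (8, 2), (8, 5), (8, 6), (8, 9), (8, 10), (8, 13), (8, 14), (9, 0), (9, 3), (9, 4), (9, 7), (9, 8), (9, 11), (9, 12), (9, 15), (11, 1), (11, 2), (11, 5), (11, 6), (11, 9), (11, 10), (11, 13), (11, 14), (12, 1), (12, 2), (12, 5), (12, 6), (12, 9), (12, 10), (12, 13), (12, 14), (14, 0), (14, 3), (14, 4), (14, 7), (14, 8), (14, 11), (14, 12), (14, 15), (15, 1), (15, 2), (15, 5), (15, 6), (15, 9), (15, 10), (15, 13), (15, 14)]
Holes: [(0, 1), (0, 2), (0, 5), (0, 6), (0, 9), (0, 10), (0, 13), (0, 14), (1, 0), (1, 3), (1, 4), (1, 7), (1, 8), (1, 11), (1, 12), (1, 15), (3, 1), (3, 2), (3, 5), (3, 6), (3, 9), (3, 10), (3, 13), (3, 14), (4, 1), (4, 2), (4, 5), (4, 6), (4, 9), (4, 10), (4, 13), (4, 14), (6, 0), (6, 3), (6, 4), (6, 7), (6, 8), (6, 11), (6, 12), (6, 15), (7, 1), (7, 2), (7, 5), (7, 6), (7, 9), (7, 10), (7, 13), (7, 14), (8, 1), (8, 2), (8, 5), (8, 6), (8, 9), (8, 10), (8, 13), (8, 14), (9, 0), (9, 3), (9, 4), (9, 7), (9, 8), (9, 11), (9, 12), (9, 15), (11, 1), (11, 2), (11, 5), (11, 6), (11, 9), (11, 10), (11, 13), (11, 14), (12, 1), (12, 2), (12, 5), (12, 6), (12, 9), (12, 10), (12, 13), (12, 14), (14, 0), (14, 3), (14, 4), (14, 7), (14, 8), (14, 11), (14, 12), (14, 15), (15, 1), (15, 2), (15, 5), (15, 6), (15, 9), (15, 10), (15, 13), (15, 14)]

Answer: yes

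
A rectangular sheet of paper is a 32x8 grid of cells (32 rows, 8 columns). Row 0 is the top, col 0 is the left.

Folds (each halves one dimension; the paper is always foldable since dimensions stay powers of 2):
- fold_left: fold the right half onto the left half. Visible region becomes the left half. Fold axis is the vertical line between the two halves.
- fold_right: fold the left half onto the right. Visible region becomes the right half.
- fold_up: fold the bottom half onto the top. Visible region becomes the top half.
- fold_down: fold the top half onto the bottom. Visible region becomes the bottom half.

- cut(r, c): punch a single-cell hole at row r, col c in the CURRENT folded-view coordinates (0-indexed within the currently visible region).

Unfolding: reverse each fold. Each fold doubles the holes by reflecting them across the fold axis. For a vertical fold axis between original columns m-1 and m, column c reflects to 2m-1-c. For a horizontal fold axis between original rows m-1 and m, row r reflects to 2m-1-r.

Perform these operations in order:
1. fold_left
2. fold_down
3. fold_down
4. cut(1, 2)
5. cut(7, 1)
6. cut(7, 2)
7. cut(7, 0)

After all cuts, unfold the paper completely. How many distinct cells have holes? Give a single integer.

Answer: 32

Derivation:
Op 1 fold_left: fold axis v@4; visible region now rows[0,32) x cols[0,4) = 32x4
Op 2 fold_down: fold axis h@16; visible region now rows[16,32) x cols[0,4) = 16x4
Op 3 fold_down: fold axis h@24; visible region now rows[24,32) x cols[0,4) = 8x4
Op 4 cut(1, 2): punch at orig (25,2); cuts so far [(25, 2)]; region rows[24,32) x cols[0,4) = 8x4
Op 5 cut(7, 1): punch at orig (31,1); cuts so far [(25, 2), (31, 1)]; region rows[24,32) x cols[0,4) = 8x4
Op 6 cut(7, 2): punch at orig (31,2); cuts so far [(25, 2), (31, 1), (31, 2)]; region rows[24,32) x cols[0,4) = 8x4
Op 7 cut(7, 0): punch at orig (31,0); cuts so far [(25, 2), (31, 0), (31, 1), (31, 2)]; region rows[24,32) x cols[0,4) = 8x4
Unfold 1 (reflect across h@24): 8 holes -> [(16, 0), (16, 1), (16, 2), (22, 2), (25, 2), (31, 0), (31, 1), (31, 2)]
Unfold 2 (reflect across h@16): 16 holes -> [(0, 0), (0, 1), (0, 2), (6, 2), (9, 2), (15, 0), (15, 1), (15, 2), (16, 0), (16, 1), (16, 2), (22, 2), (25, 2), (31, 0), (31, 1), (31, 2)]
Unfold 3 (reflect across v@4): 32 holes -> [(0, 0), (0, 1), (0, 2), (0, 5), (0, 6), (0, 7), (6, 2), (6, 5), (9, 2), (9, 5), (15, 0), (15, 1), (15, 2), (15, 5), (15, 6), (15, 7), (16, 0), (16, 1), (16, 2), (16, 5), (16, 6), (16, 7), (22, 2), (22, 5), (25, 2), (25, 5), (31, 0), (31, 1), (31, 2), (31, 5), (31, 6), (31, 7)]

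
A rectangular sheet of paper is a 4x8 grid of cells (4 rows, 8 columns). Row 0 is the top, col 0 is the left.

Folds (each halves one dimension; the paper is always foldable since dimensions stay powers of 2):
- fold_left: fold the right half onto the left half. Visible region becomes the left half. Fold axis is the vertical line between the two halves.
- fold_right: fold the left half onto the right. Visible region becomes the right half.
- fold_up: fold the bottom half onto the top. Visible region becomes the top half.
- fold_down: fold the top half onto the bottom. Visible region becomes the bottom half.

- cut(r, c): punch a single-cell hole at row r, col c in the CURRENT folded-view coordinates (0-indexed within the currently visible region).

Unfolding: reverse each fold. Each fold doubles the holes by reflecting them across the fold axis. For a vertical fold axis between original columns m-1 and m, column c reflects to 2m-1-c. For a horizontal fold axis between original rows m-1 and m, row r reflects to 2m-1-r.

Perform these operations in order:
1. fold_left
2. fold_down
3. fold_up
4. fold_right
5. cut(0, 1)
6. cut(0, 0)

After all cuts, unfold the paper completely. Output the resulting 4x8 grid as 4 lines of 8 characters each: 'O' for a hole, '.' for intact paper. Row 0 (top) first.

Answer: OOOOOOOO
OOOOOOOO
OOOOOOOO
OOOOOOOO

Derivation:
Op 1 fold_left: fold axis v@4; visible region now rows[0,4) x cols[0,4) = 4x4
Op 2 fold_down: fold axis h@2; visible region now rows[2,4) x cols[0,4) = 2x4
Op 3 fold_up: fold axis h@3; visible region now rows[2,3) x cols[0,4) = 1x4
Op 4 fold_right: fold axis v@2; visible region now rows[2,3) x cols[2,4) = 1x2
Op 5 cut(0, 1): punch at orig (2,3); cuts so far [(2, 3)]; region rows[2,3) x cols[2,4) = 1x2
Op 6 cut(0, 0): punch at orig (2,2); cuts so far [(2, 2), (2, 3)]; region rows[2,3) x cols[2,4) = 1x2
Unfold 1 (reflect across v@2): 4 holes -> [(2, 0), (2, 1), (2, 2), (2, 3)]
Unfold 2 (reflect across h@3): 8 holes -> [(2, 0), (2, 1), (2, 2), (2, 3), (3, 0), (3, 1), (3, 2), (3, 3)]
Unfold 3 (reflect across h@2): 16 holes -> [(0, 0), (0, 1), (0, 2), (0, 3), (1, 0), (1, 1), (1, 2), (1, 3), (2, 0), (2, 1), (2, 2), (2, 3), (3, 0), (3, 1), (3, 2), (3, 3)]
Unfold 4 (reflect across v@4): 32 holes -> [(0, 0), (0, 1), (0, 2), (0, 3), (0, 4), (0, 5), (0, 6), (0, 7), (1, 0), (1, 1), (1, 2), (1, 3), (1, 4), (1, 5), (1, 6), (1, 7), (2, 0), (2, 1), (2, 2), (2, 3), (2, 4), (2, 5), (2, 6), (2, 7), (3, 0), (3, 1), (3, 2), (3, 3), (3, 4), (3, 5), (3, 6), (3, 7)]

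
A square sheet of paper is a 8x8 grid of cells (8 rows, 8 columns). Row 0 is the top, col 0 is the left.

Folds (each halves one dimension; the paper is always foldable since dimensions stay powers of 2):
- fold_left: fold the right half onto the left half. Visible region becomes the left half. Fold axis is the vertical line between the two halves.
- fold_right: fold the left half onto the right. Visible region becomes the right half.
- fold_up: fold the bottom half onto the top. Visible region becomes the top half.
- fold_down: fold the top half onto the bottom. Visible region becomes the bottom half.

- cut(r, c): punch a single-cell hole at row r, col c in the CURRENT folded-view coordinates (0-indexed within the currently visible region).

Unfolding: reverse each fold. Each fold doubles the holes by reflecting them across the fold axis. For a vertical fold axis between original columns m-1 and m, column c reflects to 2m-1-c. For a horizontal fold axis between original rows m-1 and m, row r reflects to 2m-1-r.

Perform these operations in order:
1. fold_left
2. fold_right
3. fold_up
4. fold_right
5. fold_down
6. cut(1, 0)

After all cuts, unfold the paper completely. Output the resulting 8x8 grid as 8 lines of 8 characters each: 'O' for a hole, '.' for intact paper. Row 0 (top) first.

Answer: OOOOOOOO
........
........
OOOOOOOO
OOOOOOOO
........
........
OOOOOOOO

Derivation:
Op 1 fold_left: fold axis v@4; visible region now rows[0,8) x cols[0,4) = 8x4
Op 2 fold_right: fold axis v@2; visible region now rows[0,8) x cols[2,4) = 8x2
Op 3 fold_up: fold axis h@4; visible region now rows[0,4) x cols[2,4) = 4x2
Op 4 fold_right: fold axis v@3; visible region now rows[0,4) x cols[3,4) = 4x1
Op 5 fold_down: fold axis h@2; visible region now rows[2,4) x cols[3,4) = 2x1
Op 6 cut(1, 0): punch at orig (3,3); cuts so far [(3, 3)]; region rows[2,4) x cols[3,4) = 2x1
Unfold 1 (reflect across h@2): 2 holes -> [(0, 3), (3, 3)]
Unfold 2 (reflect across v@3): 4 holes -> [(0, 2), (0, 3), (3, 2), (3, 3)]
Unfold 3 (reflect across h@4): 8 holes -> [(0, 2), (0, 3), (3, 2), (3, 3), (4, 2), (4, 3), (7, 2), (7, 3)]
Unfold 4 (reflect across v@2): 16 holes -> [(0, 0), (0, 1), (0, 2), (0, 3), (3, 0), (3, 1), (3, 2), (3, 3), (4, 0), (4, 1), (4, 2), (4, 3), (7, 0), (7, 1), (7, 2), (7, 3)]
Unfold 5 (reflect across v@4): 32 holes -> [(0, 0), (0, 1), (0, 2), (0, 3), (0, 4), (0, 5), (0, 6), (0, 7), (3, 0), (3, 1), (3, 2), (3, 3), (3, 4), (3, 5), (3, 6), (3, 7), (4, 0), (4, 1), (4, 2), (4, 3), (4, 4), (4, 5), (4, 6), (4, 7), (7, 0), (7, 1), (7, 2), (7, 3), (7, 4), (7, 5), (7, 6), (7, 7)]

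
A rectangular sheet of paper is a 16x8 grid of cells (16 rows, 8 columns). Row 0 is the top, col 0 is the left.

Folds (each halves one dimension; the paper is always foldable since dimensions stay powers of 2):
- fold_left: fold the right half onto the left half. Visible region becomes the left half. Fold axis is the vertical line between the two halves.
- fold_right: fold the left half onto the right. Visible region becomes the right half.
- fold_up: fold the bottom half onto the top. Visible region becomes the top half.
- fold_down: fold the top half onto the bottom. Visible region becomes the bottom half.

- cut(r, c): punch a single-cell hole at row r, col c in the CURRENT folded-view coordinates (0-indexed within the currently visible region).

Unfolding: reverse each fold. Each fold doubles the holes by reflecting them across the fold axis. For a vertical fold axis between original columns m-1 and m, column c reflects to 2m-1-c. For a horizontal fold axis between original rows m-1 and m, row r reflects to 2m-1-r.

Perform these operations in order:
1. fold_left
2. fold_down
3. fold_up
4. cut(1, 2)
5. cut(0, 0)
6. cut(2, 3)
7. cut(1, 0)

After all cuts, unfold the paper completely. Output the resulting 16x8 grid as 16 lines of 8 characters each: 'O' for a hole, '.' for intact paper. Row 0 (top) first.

Answer: O......O
O.O..O.O
...OO...
........
........
...OO...
O.O..O.O
O......O
O......O
O.O..O.O
...OO...
........
........
...OO...
O.O..O.O
O......O

Derivation:
Op 1 fold_left: fold axis v@4; visible region now rows[0,16) x cols[0,4) = 16x4
Op 2 fold_down: fold axis h@8; visible region now rows[8,16) x cols[0,4) = 8x4
Op 3 fold_up: fold axis h@12; visible region now rows[8,12) x cols[0,4) = 4x4
Op 4 cut(1, 2): punch at orig (9,2); cuts so far [(9, 2)]; region rows[8,12) x cols[0,4) = 4x4
Op 5 cut(0, 0): punch at orig (8,0); cuts so far [(8, 0), (9, 2)]; region rows[8,12) x cols[0,4) = 4x4
Op 6 cut(2, 3): punch at orig (10,3); cuts so far [(8, 0), (9, 2), (10, 3)]; region rows[8,12) x cols[0,4) = 4x4
Op 7 cut(1, 0): punch at orig (9,0); cuts so far [(8, 0), (9, 0), (9, 2), (10, 3)]; region rows[8,12) x cols[0,4) = 4x4
Unfold 1 (reflect across h@12): 8 holes -> [(8, 0), (9, 0), (9, 2), (10, 3), (13, 3), (14, 0), (14, 2), (15, 0)]
Unfold 2 (reflect across h@8): 16 holes -> [(0, 0), (1, 0), (1, 2), (2, 3), (5, 3), (6, 0), (6, 2), (7, 0), (8, 0), (9, 0), (9, 2), (10, 3), (13, 3), (14, 0), (14, 2), (15, 0)]
Unfold 3 (reflect across v@4): 32 holes -> [(0, 0), (0, 7), (1, 0), (1, 2), (1, 5), (1, 7), (2, 3), (2, 4), (5, 3), (5, 4), (6, 0), (6, 2), (6, 5), (6, 7), (7, 0), (7, 7), (8, 0), (8, 7), (9, 0), (9, 2), (9, 5), (9, 7), (10, 3), (10, 4), (13, 3), (13, 4), (14, 0), (14, 2), (14, 5), (14, 7), (15, 0), (15, 7)]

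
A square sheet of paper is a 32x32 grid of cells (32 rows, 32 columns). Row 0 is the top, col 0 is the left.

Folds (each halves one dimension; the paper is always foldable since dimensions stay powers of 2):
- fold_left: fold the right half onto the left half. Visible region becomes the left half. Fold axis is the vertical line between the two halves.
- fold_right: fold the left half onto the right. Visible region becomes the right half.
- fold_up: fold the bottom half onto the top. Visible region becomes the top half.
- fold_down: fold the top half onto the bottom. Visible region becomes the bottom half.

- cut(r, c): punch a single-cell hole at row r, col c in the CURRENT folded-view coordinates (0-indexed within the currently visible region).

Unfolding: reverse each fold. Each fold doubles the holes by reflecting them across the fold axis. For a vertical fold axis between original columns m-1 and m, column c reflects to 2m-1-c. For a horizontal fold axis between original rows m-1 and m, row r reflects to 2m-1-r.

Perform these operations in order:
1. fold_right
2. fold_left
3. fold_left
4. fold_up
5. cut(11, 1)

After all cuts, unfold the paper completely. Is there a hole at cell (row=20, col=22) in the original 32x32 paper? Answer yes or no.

Answer: yes

Derivation:
Op 1 fold_right: fold axis v@16; visible region now rows[0,32) x cols[16,32) = 32x16
Op 2 fold_left: fold axis v@24; visible region now rows[0,32) x cols[16,24) = 32x8
Op 3 fold_left: fold axis v@20; visible region now rows[0,32) x cols[16,20) = 32x4
Op 4 fold_up: fold axis h@16; visible region now rows[0,16) x cols[16,20) = 16x4
Op 5 cut(11, 1): punch at orig (11,17); cuts so far [(11, 17)]; region rows[0,16) x cols[16,20) = 16x4
Unfold 1 (reflect across h@16): 2 holes -> [(11, 17), (20, 17)]
Unfold 2 (reflect across v@20): 4 holes -> [(11, 17), (11, 22), (20, 17), (20, 22)]
Unfold 3 (reflect across v@24): 8 holes -> [(11, 17), (11, 22), (11, 25), (11, 30), (20, 17), (20, 22), (20, 25), (20, 30)]
Unfold 4 (reflect across v@16): 16 holes -> [(11, 1), (11, 6), (11, 9), (11, 14), (11, 17), (11, 22), (11, 25), (11, 30), (20, 1), (20, 6), (20, 9), (20, 14), (20, 17), (20, 22), (20, 25), (20, 30)]
Holes: [(11, 1), (11, 6), (11, 9), (11, 14), (11, 17), (11, 22), (11, 25), (11, 30), (20, 1), (20, 6), (20, 9), (20, 14), (20, 17), (20, 22), (20, 25), (20, 30)]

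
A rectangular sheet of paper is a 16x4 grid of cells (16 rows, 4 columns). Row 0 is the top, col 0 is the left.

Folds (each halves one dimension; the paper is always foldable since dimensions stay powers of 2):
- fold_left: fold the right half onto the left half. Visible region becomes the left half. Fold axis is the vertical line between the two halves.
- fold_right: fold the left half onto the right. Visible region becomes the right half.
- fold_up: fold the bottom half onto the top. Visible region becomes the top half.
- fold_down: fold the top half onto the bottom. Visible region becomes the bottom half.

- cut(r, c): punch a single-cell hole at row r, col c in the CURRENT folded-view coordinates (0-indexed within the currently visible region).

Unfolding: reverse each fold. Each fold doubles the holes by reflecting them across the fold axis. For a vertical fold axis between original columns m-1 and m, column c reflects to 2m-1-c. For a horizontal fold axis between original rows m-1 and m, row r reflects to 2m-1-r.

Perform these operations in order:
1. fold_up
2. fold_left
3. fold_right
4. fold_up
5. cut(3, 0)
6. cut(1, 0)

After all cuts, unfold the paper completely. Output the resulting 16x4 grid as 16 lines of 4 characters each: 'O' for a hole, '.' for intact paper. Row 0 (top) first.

Answer: ....
OOOO
....
OOOO
OOOO
....
OOOO
....
....
OOOO
....
OOOO
OOOO
....
OOOO
....

Derivation:
Op 1 fold_up: fold axis h@8; visible region now rows[0,8) x cols[0,4) = 8x4
Op 2 fold_left: fold axis v@2; visible region now rows[0,8) x cols[0,2) = 8x2
Op 3 fold_right: fold axis v@1; visible region now rows[0,8) x cols[1,2) = 8x1
Op 4 fold_up: fold axis h@4; visible region now rows[0,4) x cols[1,2) = 4x1
Op 5 cut(3, 0): punch at orig (3,1); cuts so far [(3, 1)]; region rows[0,4) x cols[1,2) = 4x1
Op 6 cut(1, 0): punch at orig (1,1); cuts so far [(1, 1), (3, 1)]; region rows[0,4) x cols[1,2) = 4x1
Unfold 1 (reflect across h@4): 4 holes -> [(1, 1), (3, 1), (4, 1), (6, 1)]
Unfold 2 (reflect across v@1): 8 holes -> [(1, 0), (1, 1), (3, 0), (3, 1), (4, 0), (4, 1), (6, 0), (6, 1)]
Unfold 3 (reflect across v@2): 16 holes -> [(1, 0), (1, 1), (1, 2), (1, 3), (3, 0), (3, 1), (3, 2), (3, 3), (4, 0), (4, 1), (4, 2), (4, 3), (6, 0), (6, 1), (6, 2), (6, 3)]
Unfold 4 (reflect across h@8): 32 holes -> [(1, 0), (1, 1), (1, 2), (1, 3), (3, 0), (3, 1), (3, 2), (3, 3), (4, 0), (4, 1), (4, 2), (4, 3), (6, 0), (6, 1), (6, 2), (6, 3), (9, 0), (9, 1), (9, 2), (9, 3), (11, 0), (11, 1), (11, 2), (11, 3), (12, 0), (12, 1), (12, 2), (12, 3), (14, 0), (14, 1), (14, 2), (14, 3)]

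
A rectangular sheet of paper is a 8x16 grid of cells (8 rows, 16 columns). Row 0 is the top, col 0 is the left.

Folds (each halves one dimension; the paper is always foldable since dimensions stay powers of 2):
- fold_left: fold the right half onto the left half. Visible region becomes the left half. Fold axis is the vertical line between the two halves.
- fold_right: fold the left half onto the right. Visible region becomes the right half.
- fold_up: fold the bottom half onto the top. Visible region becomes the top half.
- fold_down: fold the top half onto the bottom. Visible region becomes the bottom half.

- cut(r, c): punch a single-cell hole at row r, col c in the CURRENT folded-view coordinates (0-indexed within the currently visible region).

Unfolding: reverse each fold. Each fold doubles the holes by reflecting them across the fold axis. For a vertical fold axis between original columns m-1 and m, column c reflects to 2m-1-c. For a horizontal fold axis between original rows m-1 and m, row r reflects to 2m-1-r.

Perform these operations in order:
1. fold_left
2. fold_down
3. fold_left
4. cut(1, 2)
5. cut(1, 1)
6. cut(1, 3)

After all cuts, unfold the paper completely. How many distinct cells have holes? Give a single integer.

Answer: 24

Derivation:
Op 1 fold_left: fold axis v@8; visible region now rows[0,8) x cols[0,8) = 8x8
Op 2 fold_down: fold axis h@4; visible region now rows[4,8) x cols[0,8) = 4x8
Op 3 fold_left: fold axis v@4; visible region now rows[4,8) x cols[0,4) = 4x4
Op 4 cut(1, 2): punch at orig (5,2); cuts so far [(5, 2)]; region rows[4,8) x cols[0,4) = 4x4
Op 5 cut(1, 1): punch at orig (5,1); cuts so far [(5, 1), (5, 2)]; region rows[4,8) x cols[0,4) = 4x4
Op 6 cut(1, 3): punch at orig (5,3); cuts so far [(5, 1), (5, 2), (5, 3)]; region rows[4,8) x cols[0,4) = 4x4
Unfold 1 (reflect across v@4): 6 holes -> [(5, 1), (5, 2), (5, 3), (5, 4), (5, 5), (5, 6)]
Unfold 2 (reflect across h@4): 12 holes -> [(2, 1), (2, 2), (2, 3), (2, 4), (2, 5), (2, 6), (5, 1), (5, 2), (5, 3), (5, 4), (5, 5), (5, 6)]
Unfold 3 (reflect across v@8): 24 holes -> [(2, 1), (2, 2), (2, 3), (2, 4), (2, 5), (2, 6), (2, 9), (2, 10), (2, 11), (2, 12), (2, 13), (2, 14), (5, 1), (5, 2), (5, 3), (5, 4), (5, 5), (5, 6), (5, 9), (5, 10), (5, 11), (5, 12), (5, 13), (5, 14)]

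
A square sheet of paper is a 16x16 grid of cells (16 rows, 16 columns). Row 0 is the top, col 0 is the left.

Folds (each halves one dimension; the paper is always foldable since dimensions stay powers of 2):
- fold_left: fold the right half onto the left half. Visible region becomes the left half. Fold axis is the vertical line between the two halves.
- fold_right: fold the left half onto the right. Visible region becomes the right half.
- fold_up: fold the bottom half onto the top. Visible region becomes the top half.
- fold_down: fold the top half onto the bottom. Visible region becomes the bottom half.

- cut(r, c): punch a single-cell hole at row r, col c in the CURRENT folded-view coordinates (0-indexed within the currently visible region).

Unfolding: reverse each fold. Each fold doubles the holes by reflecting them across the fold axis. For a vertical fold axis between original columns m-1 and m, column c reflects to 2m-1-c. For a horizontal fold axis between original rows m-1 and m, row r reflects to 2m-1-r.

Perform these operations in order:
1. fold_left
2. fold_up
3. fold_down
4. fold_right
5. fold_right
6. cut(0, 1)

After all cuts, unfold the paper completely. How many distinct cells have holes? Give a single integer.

Answer: 32

Derivation:
Op 1 fold_left: fold axis v@8; visible region now rows[0,16) x cols[0,8) = 16x8
Op 2 fold_up: fold axis h@8; visible region now rows[0,8) x cols[0,8) = 8x8
Op 3 fold_down: fold axis h@4; visible region now rows[4,8) x cols[0,8) = 4x8
Op 4 fold_right: fold axis v@4; visible region now rows[4,8) x cols[4,8) = 4x4
Op 5 fold_right: fold axis v@6; visible region now rows[4,8) x cols[6,8) = 4x2
Op 6 cut(0, 1): punch at orig (4,7); cuts so far [(4, 7)]; region rows[4,8) x cols[6,8) = 4x2
Unfold 1 (reflect across v@6): 2 holes -> [(4, 4), (4, 7)]
Unfold 2 (reflect across v@4): 4 holes -> [(4, 0), (4, 3), (4, 4), (4, 7)]
Unfold 3 (reflect across h@4): 8 holes -> [(3, 0), (3, 3), (3, 4), (3, 7), (4, 0), (4, 3), (4, 4), (4, 7)]
Unfold 4 (reflect across h@8): 16 holes -> [(3, 0), (3, 3), (3, 4), (3, 7), (4, 0), (4, 3), (4, 4), (4, 7), (11, 0), (11, 3), (11, 4), (11, 7), (12, 0), (12, 3), (12, 4), (12, 7)]
Unfold 5 (reflect across v@8): 32 holes -> [(3, 0), (3, 3), (3, 4), (3, 7), (3, 8), (3, 11), (3, 12), (3, 15), (4, 0), (4, 3), (4, 4), (4, 7), (4, 8), (4, 11), (4, 12), (4, 15), (11, 0), (11, 3), (11, 4), (11, 7), (11, 8), (11, 11), (11, 12), (11, 15), (12, 0), (12, 3), (12, 4), (12, 7), (12, 8), (12, 11), (12, 12), (12, 15)]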